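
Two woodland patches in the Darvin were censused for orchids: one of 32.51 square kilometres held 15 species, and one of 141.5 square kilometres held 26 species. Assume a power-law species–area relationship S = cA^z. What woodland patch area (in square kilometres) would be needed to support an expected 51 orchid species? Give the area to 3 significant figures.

z = ln(26/15) / ln(141.5/32.51) = 0.5500 / 1.4708 = 0.3740
c = 15 / 32.51^0.3740 = 15 / 3.677 = 4.08
A = (51/4.08)^(1/0.3740) ⇒ ln A = ln(12.5)/0.3740 = 6.7538
A = e^6.7538 ≈ 857.3 square kilometres

857 square kilometres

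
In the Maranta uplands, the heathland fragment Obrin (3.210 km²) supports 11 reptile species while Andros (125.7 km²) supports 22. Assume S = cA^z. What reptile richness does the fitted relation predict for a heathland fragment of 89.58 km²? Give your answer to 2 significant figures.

z = ln(22/11) / ln(125.7/3.21) = 0.6931 / 3.6676 = 0.1890
c = 11 / 3.21^0.1890 = 11 / 1.247 = 8.824
S₃ = 8.824 × 89.58^0.1890 = 8.824 × 2.339 ≈ 20.64

21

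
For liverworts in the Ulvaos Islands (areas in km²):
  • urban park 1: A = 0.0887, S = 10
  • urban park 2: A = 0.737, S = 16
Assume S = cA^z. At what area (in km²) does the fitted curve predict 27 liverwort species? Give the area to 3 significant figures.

z = ln(16/10) / ln(0.737/0.0887) = 0.4700 / 2.1173 = 0.2220
c = 10 / 0.0887^0.2220 = 10 / 0.5841 = 17.12
A = (27/17.12)^(1/0.2220) ⇒ ln A = ln(1.577)/0.2220 = 2.0520
A = e^2.0520 ≈ 7.784 km²

7.78 km²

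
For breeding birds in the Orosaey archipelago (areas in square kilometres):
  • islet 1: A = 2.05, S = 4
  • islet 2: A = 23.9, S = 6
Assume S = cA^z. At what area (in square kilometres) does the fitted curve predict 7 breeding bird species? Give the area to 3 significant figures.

60.8 square kilometres

z = ln(6/4) / ln(23.9/2.05) = 0.4055 / 2.4560 = 0.1651
c = 4 / 2.05^0.1651 = 4 / 1.126 = 3.553
A = (7/3.553)^(1/0.1651) ⇒ ln A = ln(1.97)/0.1651 = 4.1076
A = e^4.1076 ≈ 60.8 square kilometres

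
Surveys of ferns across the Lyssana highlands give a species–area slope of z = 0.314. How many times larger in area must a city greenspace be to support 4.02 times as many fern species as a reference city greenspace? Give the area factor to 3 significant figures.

84.0

(A₂/A₁)^0.314 = 4.02, so A₂/A₁ = 4.02^(1/0.314) = 4.02^3.185
ln(A₂/A₁) = ln 4.02 / 0.314 = 1.3913 / 0.314 = 4.4308
A₂/A₁ = e^4.4308 ≈ 84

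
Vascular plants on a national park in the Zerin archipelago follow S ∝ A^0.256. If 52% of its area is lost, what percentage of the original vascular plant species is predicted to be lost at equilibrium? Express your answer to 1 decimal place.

S_new/S_old = (A_new/A_old)^z = 0.48^0.256
= exp(0.256 × ln 0.48) = exp(0.256 × -0.7340) = exp(-0.1879) ≈ 0.8287
Fraction lost = 1 − 0.8287 = 0.1713

17.1%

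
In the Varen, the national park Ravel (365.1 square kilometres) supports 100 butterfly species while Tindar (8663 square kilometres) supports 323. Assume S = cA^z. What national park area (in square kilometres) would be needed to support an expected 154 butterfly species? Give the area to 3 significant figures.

z = ln(323/100) / ln(8663/365.1) = 1.1725 / 3.1666 = 0.3703
c = 100 / 365.1^0.3703 = 100 / 8.887 = 11.25
A = (154/11.25)^(1/0.3703) ⇒ ln A = ln(13.69)/0.3703 = 7.0663
A = e^7.0663 ≈ 1172 square kilometres

1170 square kilometres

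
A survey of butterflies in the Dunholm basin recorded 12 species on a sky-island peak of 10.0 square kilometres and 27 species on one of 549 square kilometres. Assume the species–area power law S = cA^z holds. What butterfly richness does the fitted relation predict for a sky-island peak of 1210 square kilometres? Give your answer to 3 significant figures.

z = ln(27/12) / ln(549/10) = 0.8109 / 4.0055 = 0.2025
c = 12 / 10^0.2025 = 12 / 1.594 = 7.529
S₃ = 7.529 × 1210^0.2025 = 7.529 × 4.208 ≈ 31.68

31.7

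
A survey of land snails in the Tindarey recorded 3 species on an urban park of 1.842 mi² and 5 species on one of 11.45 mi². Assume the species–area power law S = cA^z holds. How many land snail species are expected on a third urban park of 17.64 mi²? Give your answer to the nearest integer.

z = ln(5/3) / ln(11.45/1.842) = 0.5108 / 1.8271 = 0.2796
c = 3 / 1.842^0.2796 = 3 / 1.186 = 2.529
S₃ = 2.529 × 17.64^0.2796 = 2.529 × 2.231 ≈ 5.642

6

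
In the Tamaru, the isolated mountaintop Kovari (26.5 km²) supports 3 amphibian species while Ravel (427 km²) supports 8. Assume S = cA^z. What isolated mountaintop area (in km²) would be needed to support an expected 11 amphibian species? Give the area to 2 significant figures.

z = ln(8/3) / ln(427/26.5) = 0.9808 / 2.7796 = 0.3529
c = 3 / 26.5^0.3529 = 3 / 3.178 = 0.9439
A = (11/0.9439)^(1/0.3529) ⇒ ln A = ln(11.65)/0.3529 = 6.9593
A = e^6.9593 ≈ 1053 km²

1100 km²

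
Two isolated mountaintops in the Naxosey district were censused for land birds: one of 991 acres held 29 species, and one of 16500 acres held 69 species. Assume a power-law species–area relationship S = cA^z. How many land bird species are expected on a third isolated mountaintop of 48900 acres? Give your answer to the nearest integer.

z = ln(69/29) / ln(16500/991) = 0.8668 / 2.8124 = 0.3082
c = 29 / 991^0.3082 = 29 / 8.383 = 3.459
S₃ = 3.459 × 48900^0.3082 = 3.459 × 27.88 ≈ 96.44

96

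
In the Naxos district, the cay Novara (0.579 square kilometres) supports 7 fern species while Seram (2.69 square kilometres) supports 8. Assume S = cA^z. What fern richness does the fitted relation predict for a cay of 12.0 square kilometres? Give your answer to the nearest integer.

z = ln(8/7) / ln(2.69/0.579) = 0.1335 / 1.5360 = 0.0869
c = 7 / 0.579^0.0869 = 7 / 0.9536 = 7.341
S₃ = 7.341 × 12^0.0869 = 7.341 × 1.241 ≈ 9.111

9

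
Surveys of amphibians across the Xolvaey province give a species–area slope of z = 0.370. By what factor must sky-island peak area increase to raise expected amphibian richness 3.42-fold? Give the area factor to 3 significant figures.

(A₂/A₁)^0.37 = 3.42, so A₂/A₁ = 3.42^(1/0.37) = 3.42^2.703
ln(A₂/A₁) = ln 3.42 / 0.37 = 1.2296 / 0.37 = 3.3234
A₂/A₁ = e^3.3234 ≈ 27.75

27.8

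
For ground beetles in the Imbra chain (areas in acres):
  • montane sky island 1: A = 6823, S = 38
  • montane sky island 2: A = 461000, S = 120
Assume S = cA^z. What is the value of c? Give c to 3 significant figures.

z = ln(S₂/S₁) / ln(A₂/A₁) = ln(120/38) / ln(461000/6823) = 1.1499 / 4.2131 = 0.2729
c = S₁ / A₁^z = 38 / 6823^0.2729 = 38 / 11.13 = 3.415

3.41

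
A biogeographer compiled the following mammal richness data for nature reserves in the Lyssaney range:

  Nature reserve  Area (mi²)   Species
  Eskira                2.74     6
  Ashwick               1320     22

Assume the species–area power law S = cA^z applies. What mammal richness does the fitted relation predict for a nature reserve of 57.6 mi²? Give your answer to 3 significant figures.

11.4

z = ln(22/6) / ln(1320/2.74) = 1.2993 / 6.1774 = 0.2103
c = 6 / 2.74^0.2103 = 6 / 1.236 = 4.854
S₃ = 4.854 × 57.6^0.2103 = 4.854 × 2.346 ≈ 11.39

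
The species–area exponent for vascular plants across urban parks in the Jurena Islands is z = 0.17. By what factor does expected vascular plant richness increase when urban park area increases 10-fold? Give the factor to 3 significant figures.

1.48

S₂/S₁ = (A₂/A₁)^z = 10^0.17
ln(S₂/S₁) = 0.17 × ln 10 = 0.17 × 2.3026 = 0.3914
S₂/S₁ = e^0.3914 ≈ 1.479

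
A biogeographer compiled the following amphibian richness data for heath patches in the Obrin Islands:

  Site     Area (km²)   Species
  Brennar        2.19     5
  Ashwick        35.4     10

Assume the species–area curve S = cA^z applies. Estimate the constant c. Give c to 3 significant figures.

4.11

z = ln(S₂/S₁) / ln(A₂/A₁) = ln(10/5) / ln(35.4/2.19) = 0.6931 / 2.7828 = 0.2491
c = S₁ / A₁^z = 5 / 2.19^0.2491 = 5 / 1.216 = 4.113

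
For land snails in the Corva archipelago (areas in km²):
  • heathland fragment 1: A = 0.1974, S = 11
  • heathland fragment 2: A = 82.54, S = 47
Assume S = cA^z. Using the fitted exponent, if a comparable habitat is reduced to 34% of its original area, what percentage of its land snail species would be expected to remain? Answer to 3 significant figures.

77.1%

z = ln(47/11) / ln(82.54/0.1974) = 1.4523 / 6.0358 = 0.2406
S_new/S_old = (A_new/A_old)^z = 0.34^0.2406 = exp(0.2406 × -1.0788) = 0.7714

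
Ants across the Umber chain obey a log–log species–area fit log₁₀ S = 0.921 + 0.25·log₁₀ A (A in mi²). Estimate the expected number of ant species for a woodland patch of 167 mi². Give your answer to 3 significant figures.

S = 8.337 × 167^0.25
ln S = ln 8.337 + 0.25 × ln 167 = 2.1207 + 0.25 × 5.1180 = 3.4002
S = e^3.4002 ≈ 29.97

30.0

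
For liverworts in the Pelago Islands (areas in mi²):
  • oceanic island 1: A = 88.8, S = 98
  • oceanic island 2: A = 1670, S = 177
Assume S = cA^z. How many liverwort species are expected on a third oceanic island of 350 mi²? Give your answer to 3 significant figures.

129

z = ln(177/98) / ln(1670/88.8) = 0.5912 / 2.9342 = 0.2015
c = 98 / 88.8^0.2015 = 98 / 2.469 = 39.69
S₃ = 39.69 × 350^0.2015 = 39.69 × 3.255 ≈ 129.2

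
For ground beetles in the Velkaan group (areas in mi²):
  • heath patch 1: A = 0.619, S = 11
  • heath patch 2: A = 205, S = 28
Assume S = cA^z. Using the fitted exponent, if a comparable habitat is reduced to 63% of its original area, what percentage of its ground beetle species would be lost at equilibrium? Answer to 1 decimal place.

7.2%

z = ln(28/11) / ln(205/0.619) = 0.9343 / 5.8027 = 0.1610
S_new/S_old = (A_new/A_old)^z = 0.63^0.1610 = exp(0.1610 × -0.4620) = 0.9283
Fraction lost = 1 − 0.9283 = 0.07169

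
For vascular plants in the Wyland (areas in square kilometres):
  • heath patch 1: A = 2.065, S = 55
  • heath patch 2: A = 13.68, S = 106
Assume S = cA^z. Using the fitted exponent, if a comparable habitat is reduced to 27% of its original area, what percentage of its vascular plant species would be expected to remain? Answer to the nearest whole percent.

z = ln(106/55) / ln(13.68/2.065) = 0.6561 / 1.8908 = 0.3470
S_new/S_old = (A_new/A_old)^z = 0.27^0.3470 = exp(0.3470 × -1.3093) = 0.6349

63%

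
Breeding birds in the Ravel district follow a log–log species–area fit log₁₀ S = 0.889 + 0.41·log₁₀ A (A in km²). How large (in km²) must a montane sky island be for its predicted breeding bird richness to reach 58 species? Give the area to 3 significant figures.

58 = 7.745 × A^0.41  ⇒  A^0.41 = 58/7.745 = 7.489
ln A = ln(7.489) / 0.41 = 2.0134 / 0.41 = 4.9108
A = e^4.9108 ≈ 135.8 km²

136 km²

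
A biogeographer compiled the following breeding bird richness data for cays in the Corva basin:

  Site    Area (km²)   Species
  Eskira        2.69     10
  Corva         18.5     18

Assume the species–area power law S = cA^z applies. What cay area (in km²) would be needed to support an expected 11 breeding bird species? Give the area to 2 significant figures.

z = ln(18/10) / ln(18.5/2.69) = 0.5878 / 1.9282 = 0.3048
c = 10 / 2.69^0.3048 = 10 / 1.352 = 7.396
A = (11/7.396)^(1/0.3048) ⇒ ln A = ln(1.487)/0.3048 = 1.3022
A = e^1.3022 ≈ 3.677 km²

3.7 km²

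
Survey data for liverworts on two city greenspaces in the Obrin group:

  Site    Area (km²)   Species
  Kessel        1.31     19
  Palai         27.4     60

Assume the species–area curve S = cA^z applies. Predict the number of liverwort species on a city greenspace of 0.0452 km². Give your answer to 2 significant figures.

z = ln(60/19) / ln(27.4/1.31) = 1.1499 / 3.0405 = 0.3782
c = 19 / 1.31^0.3782 = 19 / 1.108 = 17.16
S₃ = 17.16 × 0.0452^0.3782 = 17.16 × 0.31 ≈ 5.318

5.3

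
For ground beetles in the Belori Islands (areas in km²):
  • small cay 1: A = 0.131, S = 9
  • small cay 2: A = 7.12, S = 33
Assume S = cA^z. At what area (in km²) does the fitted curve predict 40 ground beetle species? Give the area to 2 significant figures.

z = ln(33/9) / ln(7.12/0.131) = 1.2993 / 3.9955 = 0.3252
c = 9 / 0.131^0.3252 = 9 / 0.5164 = 17.43
A = (40/17.43)^(1/0.3252) ⇒ ln A = ln(2.295)/0.3252 = 2.5545
A = e^2.5545 ≈ 12.86 km²

13 km²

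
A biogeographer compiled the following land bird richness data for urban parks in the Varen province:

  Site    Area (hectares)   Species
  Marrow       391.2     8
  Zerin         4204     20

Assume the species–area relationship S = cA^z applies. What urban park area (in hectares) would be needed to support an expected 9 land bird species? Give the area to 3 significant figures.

531 hectares

z = ln(20/8) / ln(4204/391.2) = 0.9163 / 2.3746 = 0.3859
c = 8 / 391.2^0.3859 = 8 / 10.01 = 0.7994
A = (9/0.7994)^(1/0.3859) ⇒ ln A = ln(11.26)/0.3859 = 6.2745
A = e^6.2745 ≈ 530.8 hectares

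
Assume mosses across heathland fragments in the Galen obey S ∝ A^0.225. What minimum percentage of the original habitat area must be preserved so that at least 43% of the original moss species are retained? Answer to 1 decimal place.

Need (A_new/A_old)^0.225 = 0.43, so A_new/A_old = 0.43^(1/0.225) = 0.43^4.444
ln(A_new/A_old) = ln 0.43 / 0.225 = -0.8440 / 0.225 = -3.7510
A_new/A_old = e^-3.7510 ≈ 0.02349

2.3%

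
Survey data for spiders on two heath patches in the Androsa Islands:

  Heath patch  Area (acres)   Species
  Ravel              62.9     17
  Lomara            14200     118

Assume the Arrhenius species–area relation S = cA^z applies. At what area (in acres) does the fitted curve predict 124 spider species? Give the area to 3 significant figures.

16300 acres

z = ln(118/17) / ln(14200/62.9) = 1.9375 / 5.4195 = 0.3575
c = 17 / 62.9^0.3575 = 17 / 4.396 = 3.867
A = (124/3.867)^(1/0.3575) ⇒ ln A = ln(32.06)/0.3575 = 9.6997
A = e^9.6997 ≈ 16313 acres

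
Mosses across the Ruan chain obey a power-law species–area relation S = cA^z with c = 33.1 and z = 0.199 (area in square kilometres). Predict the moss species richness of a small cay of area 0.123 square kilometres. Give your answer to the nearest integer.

22 species

S = 33.1 × 0.123^0.199
ln S = ln 33.1 + 0.199 × ln 0.123 = 3.4995 + 0.199 × -2.0956 = 3.0825
S = e^3.0825 ≈ 21.81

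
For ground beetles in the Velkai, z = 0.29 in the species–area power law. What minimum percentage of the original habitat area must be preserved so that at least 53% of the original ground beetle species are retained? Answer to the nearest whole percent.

11%

Need (A_new/A_old)^0.29 = 0.53, so A_new/A_old = 0.53^(1/0.29) = 0.53^3.448
ln(A_new/A_old) = ln 0.53 / 0.29 = -0.6349 / 0.29 = -2.1892
A_new/A_old = e^-2.1892 ≈ 0.112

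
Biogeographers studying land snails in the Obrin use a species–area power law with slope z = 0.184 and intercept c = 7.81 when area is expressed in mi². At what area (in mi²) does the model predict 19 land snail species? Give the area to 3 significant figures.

125 mi²

19 = 7.81 × A^0.184  ⇒  A^0.184 = 19/7.81 = 2.433
ln A = ln(2.433) / 0.184 = 0.8890 / 0.184 = 4.8317
A = e^4.8317 ≈ 125.4 mi²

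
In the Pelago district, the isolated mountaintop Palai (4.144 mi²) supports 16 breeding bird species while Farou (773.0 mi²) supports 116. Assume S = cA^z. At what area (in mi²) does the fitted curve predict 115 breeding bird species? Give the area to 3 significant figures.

756 mi²

z = ln(116/16) / ln(773/4.144) = 1.9810 / 5.2286 = 0.3789
c = 16 / 4.144^0.3789 = 16 / 1.714 = 9.337
A = (115/9.337)^(1/0.3789) ⇒ ln A = ln(12.32)/0.3789 = 6.6274
A = e^6.6274 ≈ 755.5 mi²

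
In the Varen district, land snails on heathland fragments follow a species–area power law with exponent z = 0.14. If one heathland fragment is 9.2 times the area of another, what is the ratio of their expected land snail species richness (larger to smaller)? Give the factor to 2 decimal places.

1.36

S₂/S₁ = (A₂/A₁)^z = 9.2^0.14
ln(S₂/S₁) = 0.14 × ln 9.2 = 0.14 × 2.2192 = 0.3107
S₂/S₁ = e^0.3107 ≈ 1.364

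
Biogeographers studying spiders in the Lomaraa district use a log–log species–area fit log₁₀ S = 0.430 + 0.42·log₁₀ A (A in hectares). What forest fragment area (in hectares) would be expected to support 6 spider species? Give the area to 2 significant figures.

6.7 hectares

6 = 2.692 × A^0.42  ⇒  A^0.42 = 6/2.692 = 2.229
ln A = ln(2.229) / 0.42 = 0.8016 / 0.42 = 1.9087
A = e^1.9087 ≈ 6.744 hectares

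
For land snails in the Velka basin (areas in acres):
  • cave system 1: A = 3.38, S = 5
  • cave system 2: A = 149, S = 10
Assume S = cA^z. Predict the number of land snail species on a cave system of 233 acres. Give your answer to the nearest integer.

z = ln(10/5) / ln(149/3.38) = 0.6931 / 3.7861 = 0.1831
c = 5 / 3.38^0.1831 = 5 / 1.25 = 4.001
S₃ = 4.001 × 233^0.1831 = 4.001 × 2.713 ≈ 10.85

11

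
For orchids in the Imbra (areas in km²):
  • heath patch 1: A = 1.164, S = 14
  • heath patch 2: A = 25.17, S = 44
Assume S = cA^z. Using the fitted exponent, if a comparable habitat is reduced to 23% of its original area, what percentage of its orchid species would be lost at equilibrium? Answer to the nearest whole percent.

42%

z = ln(44/14) / ln(25.17/1.164) = 1.1451 / 3.0738 = 0.3725
S_new/S_old = (A_new/A_old)^z = 0.23^0.3725 = exp(0.3725 × -1.4697) = 0.5784
Fraction lost = 1 − 0.5784 = 0.4216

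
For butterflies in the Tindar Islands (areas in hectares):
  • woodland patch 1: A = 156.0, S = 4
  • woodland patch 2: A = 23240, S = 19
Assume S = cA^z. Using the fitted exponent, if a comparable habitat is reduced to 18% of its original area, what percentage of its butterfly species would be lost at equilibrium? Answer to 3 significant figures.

z = ln(19/4) / ln(23240/156) = 1.5581 / 5.0038 = 0.3114
S_new/S_old = (A_new/A_old)^z = 0.18^0.3114 = exp(0.3114 × -1.7148) = 0.5863
Fraction lost = 1 − 0.5863 = 0.4137

41.4%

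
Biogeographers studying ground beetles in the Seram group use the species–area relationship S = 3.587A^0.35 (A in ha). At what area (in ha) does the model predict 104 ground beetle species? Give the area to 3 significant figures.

104 = 3.587 × A^0.35  ⇒  A^0.35 = 104/3.587 = 28.99
ln A = ln(28.99) / 0.35 = 3.3671 / 0.35 = 9.6202
A = e^9.6202 ≈ 15066 ha

15100 ha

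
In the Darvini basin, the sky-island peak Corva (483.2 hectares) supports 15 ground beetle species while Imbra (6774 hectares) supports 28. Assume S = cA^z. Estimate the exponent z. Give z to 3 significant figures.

0.236

Taking logs: ln S = ln c + z ln A, so z = (ln S₂ − ln S₁)/(ln A₂ − ln A₁).
z = ln(28/15) / ln(6774/483.2) = ln(1.867) / ln(14.02) = 0.6242 / 2.6404 = 0.2364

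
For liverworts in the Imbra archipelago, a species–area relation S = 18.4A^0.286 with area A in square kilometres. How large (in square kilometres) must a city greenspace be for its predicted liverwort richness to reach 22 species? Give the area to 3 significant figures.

22 = 18.4 × A^0.286  ⇒  A^0.286 = 22/18.4 = 1.196
ln A = ln(1.196) / 0.286 = 0.1787 / 0.286 = 0.6248
A = e^0.6248 ≈ 1.868 square kilometres

1.87 square kilometres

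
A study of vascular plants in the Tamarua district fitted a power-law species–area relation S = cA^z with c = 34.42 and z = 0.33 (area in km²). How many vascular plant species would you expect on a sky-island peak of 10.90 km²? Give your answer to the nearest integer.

76 species

S = 34.42 × 10.9^0.33 = 34.42 × 2.2 ≈ 75.71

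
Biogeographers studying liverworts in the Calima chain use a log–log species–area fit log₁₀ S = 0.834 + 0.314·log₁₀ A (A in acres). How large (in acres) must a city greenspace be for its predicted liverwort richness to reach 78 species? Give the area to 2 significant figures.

2300 acres

78 = 6.823 × A^0.314  ⇒  A^0.314 = 78/6.823 = 11.43
ln A = ln(11.43) / 0.314 = 2.4364 / 0.314 = 7.7591
A = e^7.7591 ≈ 2343 acres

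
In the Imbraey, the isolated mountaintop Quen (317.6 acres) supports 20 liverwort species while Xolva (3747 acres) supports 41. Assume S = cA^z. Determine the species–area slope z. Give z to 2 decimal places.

Taking logs: ln S = ln c + z ln A, so z = (ln S₂ − ln S₁)/(ln A₂ − ln A₁).
z = ln(41/20) / ln(3747/317.6) = ln(2.05) / ln(11.8) = 0.7178 / 2.4679 = 0.2909

0.29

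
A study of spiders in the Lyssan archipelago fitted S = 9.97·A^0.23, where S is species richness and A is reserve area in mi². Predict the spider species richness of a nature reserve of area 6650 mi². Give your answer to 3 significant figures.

75.5

S = 9.97 × 6650^0.23 = 9.97 × 7.573 ≈ 75.5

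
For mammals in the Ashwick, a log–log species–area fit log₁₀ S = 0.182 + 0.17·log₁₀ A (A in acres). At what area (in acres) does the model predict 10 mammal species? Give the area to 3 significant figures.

64800 acres

10 = 1.521 × A^0.17  ⇒  A^0.17 = 10/1.521 = 6.577
ln A = ln(6.577) / 0.17 = 1.8835 / 0.17 = 11.0795
A = e^11.0795 ≈ 64828 acres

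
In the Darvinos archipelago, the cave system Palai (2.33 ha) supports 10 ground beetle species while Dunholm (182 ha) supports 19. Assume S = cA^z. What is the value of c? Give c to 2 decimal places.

8.83

z = ln(S₂/S₁) / ln(A₂/A₁) = ln(19/10) / ln(182/2.33) = 0.6419 / 4.3581 = 0.1473
c = S₁ / A₁^z = 10 / 2.33^0.1473 = 10 / 1.133 = 8.829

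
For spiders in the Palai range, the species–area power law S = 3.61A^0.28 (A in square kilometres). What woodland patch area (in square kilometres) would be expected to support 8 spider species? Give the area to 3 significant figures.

8 = 3.61 × A^0.28  ⇒  A^0.28 = 8/3.61 = 2.216
ln A = ln(2.216) / 0.28 = 0.7957 / 0.28 = 2.8419
A = e^2.8419 ≈ 17.15 square kilometres

17.1 square kilometres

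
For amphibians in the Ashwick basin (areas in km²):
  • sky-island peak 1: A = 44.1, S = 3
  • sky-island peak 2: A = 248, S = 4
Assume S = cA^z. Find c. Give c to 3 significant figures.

z = ln(S₂/S₁) / ln(A₂/A₁) = ln(4/3) / ln(248/44.1) = 0.2877 / 1.7270 = 0.1666
c = S₁ / A₁^z = 3 / 44.1^0.1666 = 3 / 1.879 = 1.597

1.60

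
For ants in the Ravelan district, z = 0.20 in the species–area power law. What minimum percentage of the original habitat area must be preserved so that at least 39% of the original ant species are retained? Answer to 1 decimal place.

Need (A_new/A_old)^0.2 = 0.39, so A_new/A_old = 0.39^(1/0.2) = 0.39^5
ln(A_new/A_old) = ln 0.39 / 0.2 = -0.9416 / 0.2 = -4.7080
A_new/A_old = e^-4.7080 ≈ 0.009022

0.9%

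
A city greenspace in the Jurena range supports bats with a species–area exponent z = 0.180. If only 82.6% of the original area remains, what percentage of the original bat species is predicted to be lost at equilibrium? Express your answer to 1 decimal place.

3.4%

S_new/S_old = (A_new/A_old)^z = 0.826^0.18
= exp(0.18 × ln 0.826) = exp(0.18 × -0.1912) = exp(-0.0344) ≈ 0.9662
Fraction lost = 1 − 0.9662 = 0.03382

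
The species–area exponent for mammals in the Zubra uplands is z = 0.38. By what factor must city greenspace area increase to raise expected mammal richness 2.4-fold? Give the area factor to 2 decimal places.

(A₂/A₁)^0.38 = 2.4, so A₂/A₁ = 2.4^(1/0.38) = 2.4^2.632
ln(A₂/A₁) = ln 2.4 / 0.38 = 0.8755 / 0.38 = 2.3039
A₂/A₁ = e^2.3039 ≈ 10.01

10.01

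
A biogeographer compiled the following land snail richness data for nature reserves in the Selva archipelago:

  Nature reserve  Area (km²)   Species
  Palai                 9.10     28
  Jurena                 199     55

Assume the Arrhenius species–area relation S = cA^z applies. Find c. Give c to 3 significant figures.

z = ln(S₂/S₁) / ln(A₂/A₁) = ln(55/28) / ln(199/9.1) = 0.6751 / 3.0850 = 0.2188
c = S₁ / A₁^z = 28 / 9.1^0.2188 = 28 / 1.621 = 17.27

17.3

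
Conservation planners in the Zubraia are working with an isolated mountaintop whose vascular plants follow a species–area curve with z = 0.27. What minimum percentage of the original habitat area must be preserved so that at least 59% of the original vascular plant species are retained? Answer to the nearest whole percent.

14%

Need (A_new/A_old)^0.27 = 0.59, so A_new/A_old = 0.59^(1/0.27) = 0.59^3.704
ln(A_new/A_old) = ln 0.59 / 0.27 = -0.5276 / 0.27 = -1.9542
A_new/A_old = e^-1.9542 ≈ 0.1417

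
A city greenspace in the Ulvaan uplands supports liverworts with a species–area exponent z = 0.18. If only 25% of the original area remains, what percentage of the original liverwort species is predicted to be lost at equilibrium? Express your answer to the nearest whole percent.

S_new/S_old = (A_new/A_old)^z = 0.25^0.18
= exp(0.18 × ln 0.25) = exp(0.18 × -1.3863) = exp(-0.2495) ≈ 0.7792
Fraction lost = 1 − 0.7792 = 0.2208

22%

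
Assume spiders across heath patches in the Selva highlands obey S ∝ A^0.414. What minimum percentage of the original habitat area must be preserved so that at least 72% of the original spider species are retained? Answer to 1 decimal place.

45.2%

Need (A_new/A_old)^0.414 = 0.72, so A_new/A_old = 0.72^(1/0.414) = 0.72^2.415
ln(A_new/A_old) = ln 0.72 / 0.414 = -0.3285 / 0.414 = -0.7935
A_new/A_old = e^-0.7935 ≈ 0.4523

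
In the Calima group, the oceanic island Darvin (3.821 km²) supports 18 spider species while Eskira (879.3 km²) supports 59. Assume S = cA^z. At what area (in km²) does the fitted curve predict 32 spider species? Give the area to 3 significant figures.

z = ln(59/18) / ln(879.3/3.821) = 1.1872 / 5.4386 = 0.2183
c = 18 / 3.821^0.2183 = 18 / 1.34 = 13.43
A = (32/13.43)^(1/0.2183) ⇒ ln A = ln(2.382)/0.2183 = 3.9764
A = e^3.9764 ≈ 53.32 km²

53.3 km²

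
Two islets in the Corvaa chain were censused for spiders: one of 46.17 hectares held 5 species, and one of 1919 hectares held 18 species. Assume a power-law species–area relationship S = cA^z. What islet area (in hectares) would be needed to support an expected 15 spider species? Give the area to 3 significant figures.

z = ln(18/5) / ln(1919/46.17) = 1.2809 / 3.7272 = 0.3437
c = 5 / 46.17^0.3437 = 5 / 3.732 = 1.34
A = (15/1.34)^(1/0.3437) ⇒ ln A = ln(11.2)/0.3437 = 7.0290
A = e^7.0290 ≈ 1129 hectares

1130 hectares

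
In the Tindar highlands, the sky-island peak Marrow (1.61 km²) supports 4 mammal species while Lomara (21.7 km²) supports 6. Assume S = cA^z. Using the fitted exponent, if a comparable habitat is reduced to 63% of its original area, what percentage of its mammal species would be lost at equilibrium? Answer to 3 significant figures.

6.95%

z = ln(6/4) / ln(21.7/1.61) = 0.4055 / 2.6011 = 0.1559
S_new/S_old = (A_new/A_old)^z = 0.63^0.1559 = exp(0.1559 × -0.4620) = 0.9305
Fraction lost = 1 − 0.9305 = 0.06949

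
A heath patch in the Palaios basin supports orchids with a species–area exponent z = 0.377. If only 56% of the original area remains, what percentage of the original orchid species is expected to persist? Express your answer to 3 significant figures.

S_new/S_old = (A_new/A_old)^z = 0.56^0.377
= exp(0.377 × ln 0.56) = exp(0.377 × -0.5798) = exp(-0.2186) ≈ 0.8036

80.4%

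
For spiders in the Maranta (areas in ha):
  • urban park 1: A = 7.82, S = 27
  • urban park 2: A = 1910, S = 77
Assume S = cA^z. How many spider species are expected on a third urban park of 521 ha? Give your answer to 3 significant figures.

z = ln(77/27) / ln(1910/7.82) = 1.0480 / 5.4982 = 0.1906
c = 27 / 7.82^0.1906 = 27 / 1.48 = 18.24
S₃ = 18.24 × 521^0.1906 = 18.24 × 3.295 ≈ 60.11

60.1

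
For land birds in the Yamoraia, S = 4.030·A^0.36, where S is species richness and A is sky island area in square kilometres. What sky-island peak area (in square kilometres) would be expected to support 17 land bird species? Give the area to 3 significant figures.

17 = 4.03 × A^0.36  ⇒  A^0.36 = 17/4.03 = 4.218
ln A = ln(4.218) / 0.36 = 1.4394 / 0.36 = 3.9985
A = e^3.9985 ≈ 54.51 square kilometres

54.5 square kilometres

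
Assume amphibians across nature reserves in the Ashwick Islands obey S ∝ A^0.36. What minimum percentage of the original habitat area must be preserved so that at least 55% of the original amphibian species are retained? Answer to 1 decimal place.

Need (A_new/A_old)^0.36 = 0.55, so A_new/A_old = 0.55^(1/0.36) = 0.55^2.778
ln(A_new/A_old) = ln 0.55 / 0.36 = -0.5978 / 0.36 = -1.6607
A_new/A_old = e^-1.6607 ≈ 0.19

19.0%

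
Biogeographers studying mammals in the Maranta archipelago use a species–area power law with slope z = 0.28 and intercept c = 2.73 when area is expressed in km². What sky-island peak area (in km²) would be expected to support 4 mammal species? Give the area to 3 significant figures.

4 = 2.73 × A^0.28  ⇒  A^0.28 = 4/2.73 = 1.465
ln A = ln(1.465) / 0.28 = 0.3820 / 0.28 = 1.3643
A = e^1.3643 ≈ 3.913 km²

3.91 km²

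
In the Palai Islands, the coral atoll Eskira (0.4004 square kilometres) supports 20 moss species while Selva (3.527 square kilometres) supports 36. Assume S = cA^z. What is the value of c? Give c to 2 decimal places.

25.61

z = ln(S₂/S₁) / ln(A₂/A₁) = ln(36/20) / ln(3.527/0.4004) = 0.5878 / 2.1757 = 0.2702
c = S₁ / A₁^z = 20 / 0.4004^0.2702 = 20 / 0.7809 = 25.61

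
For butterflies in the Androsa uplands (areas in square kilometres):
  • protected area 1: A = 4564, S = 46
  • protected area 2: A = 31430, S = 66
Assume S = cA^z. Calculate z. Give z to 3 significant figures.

Taking logs: ln S = ln c + z ln A, so z = (ln S₂ − ln S₁)/(ln A₂ − ln A₁).
z = ln(66/46) / ln(31430/4564) = ln(1.435) / ln(6.887) = 0.3610 / 1.9296 = 0.1871

0.187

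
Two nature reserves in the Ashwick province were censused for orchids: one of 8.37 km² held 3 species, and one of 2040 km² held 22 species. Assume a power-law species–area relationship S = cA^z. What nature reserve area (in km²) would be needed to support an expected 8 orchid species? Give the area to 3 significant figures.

125 km²

z = ln(22/3) / ln(2040/8.37) = 1.9924 / 5.4961 = 0.3625
c = 3 / 8.37^0.3625 = 3 / 2.16 = 1.389
A = (8/1.389)^(1/0.3625) ⇒ ln A = ln(5.761)/0.3625 = 4.8302
A = e^4.8302 ≈ 125.2 km²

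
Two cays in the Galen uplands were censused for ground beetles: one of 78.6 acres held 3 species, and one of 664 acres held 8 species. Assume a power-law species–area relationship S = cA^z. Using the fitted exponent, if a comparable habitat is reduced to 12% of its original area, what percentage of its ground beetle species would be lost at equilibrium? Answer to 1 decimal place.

62.3%

z = ln(8/3) / ln(664/78.6) = 0.9808 / 2.1339 = 0.4596
S_new/S_old = (A_new/A_old)^z = 0.12^0.4596 = exp(0.4596 × -2.1203) = 0.3774
Fraction lost = 1 − 0.3774 = 0.6226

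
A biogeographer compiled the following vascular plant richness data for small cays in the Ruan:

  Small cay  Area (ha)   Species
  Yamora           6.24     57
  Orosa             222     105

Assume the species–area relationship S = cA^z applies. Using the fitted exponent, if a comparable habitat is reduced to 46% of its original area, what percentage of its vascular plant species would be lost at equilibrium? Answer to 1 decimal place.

12.4%

z = ln(105/57) / ln(222/6.24) = 0.6109 / 3.5717 = 0.1710
S_new/S_old = (A_new/A_old)^z = 0.46^0.1710 = exp(0.1710 × -0.7765) = 0.8756
Fraction lost = 1 − 0.8756 = 0.1244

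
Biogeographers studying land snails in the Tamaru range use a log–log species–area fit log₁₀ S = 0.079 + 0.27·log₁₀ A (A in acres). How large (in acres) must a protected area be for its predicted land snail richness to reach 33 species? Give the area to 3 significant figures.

33 = 1.199 × A^0.27  ⇒  A^0.27 = 33/1.199 = 27.51
ln A = ln(27.51) / 0.27 = 3.3146 / 0.27 = 12.2763
A = e^12.2763 ≈ 214552 acres

215000 acres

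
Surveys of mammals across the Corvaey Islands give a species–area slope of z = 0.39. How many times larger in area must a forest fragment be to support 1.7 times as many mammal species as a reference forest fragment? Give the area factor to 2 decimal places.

(A₂/A₁)^0.39 = 1.7, so A₂/A₁ = 1.7^(1/0.39) = 1.7^2.564
ln(A₂/A₁) = ln 1.7 / 0.39 = 0.5306 / 0.39 = 1.3606
A₂/A₁ = e^1.3606 ≈ 3.898

3.90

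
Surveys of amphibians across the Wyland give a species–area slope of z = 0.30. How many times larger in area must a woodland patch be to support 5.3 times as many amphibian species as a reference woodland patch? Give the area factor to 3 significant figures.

(A₂/A₁)^0.3 = 5.3, so A₂/A₁ = 5.3^(1/0.3) = 5.3^3.333
ln(A₂/A₁) = ln 5.3 / 0.3 = 1.6677 / 0.3 = 5.5590
A₂/A₁ = e^5.5590 ≈ 259.6

260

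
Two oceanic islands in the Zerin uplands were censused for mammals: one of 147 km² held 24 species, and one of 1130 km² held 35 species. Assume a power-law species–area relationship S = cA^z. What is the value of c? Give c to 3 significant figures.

z = ln(S₂/S₁) / ln(A₂/A₁) = ln(35/24) / ln(1130/147) = 0.3773 / 2.0395 = 0.1850
c = S₁ / A₁^z = 24 / 147^0.1850 = 24 / 2.517 = 9.534

9.53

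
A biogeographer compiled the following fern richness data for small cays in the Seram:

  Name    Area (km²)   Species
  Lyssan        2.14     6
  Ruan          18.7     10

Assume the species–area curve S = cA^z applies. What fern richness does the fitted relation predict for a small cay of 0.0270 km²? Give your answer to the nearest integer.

2

z = ln(10/6) / ln(18.7/2.14) = 0.5108 / 2.1677 = 0.2357
c = 6 / 2.14^0.2357 = 6 / 1.196 = 5.015
S₃ = 5.015 × 0.027^0.2357 = 5.015 × 0.4269 ≈ 2.141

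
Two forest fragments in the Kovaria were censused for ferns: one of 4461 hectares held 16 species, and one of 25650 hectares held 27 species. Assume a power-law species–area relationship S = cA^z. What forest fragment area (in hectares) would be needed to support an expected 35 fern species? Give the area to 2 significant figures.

61000 hectares

z = ln(27/16) / ln(25650/4461) = 0.5232 / 1.7492 = 0.2991
c = 16 / 4461^0.2991 = 16 / 12.35 = 1.295
A = (35/1.295)^(1/0.2991) ⇒ ln A = ln(27.02)/0.2991 = 11.0198
A = e^11.0198 ≈ 61073 hectares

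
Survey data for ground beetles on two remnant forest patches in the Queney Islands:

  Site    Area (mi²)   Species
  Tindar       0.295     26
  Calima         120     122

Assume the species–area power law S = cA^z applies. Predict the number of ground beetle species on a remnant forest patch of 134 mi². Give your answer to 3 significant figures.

126

z = ln(122/26) / ln(120/0.295) = 1.5459 / 6.0083 = 0.2573
c = 26 / 0.295^0.2573 = 26 / 0.7304 = 35.59
S₃ = 35.59 × 134^0.2573 = 35.59 × 3.526 ≈ 125.5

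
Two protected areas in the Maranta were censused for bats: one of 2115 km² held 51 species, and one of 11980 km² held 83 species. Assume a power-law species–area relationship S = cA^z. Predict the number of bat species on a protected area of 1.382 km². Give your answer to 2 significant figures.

6.5

z = ln(83/51) / ln(11980/2115) = 0.4870 / 1.7342 = 0.2808
c = 51 / 2115^0.2808 = 51 / 8.587 = 5.939
S₃ = 5.939 × 1.382^0.2808 = 5.939 × 1.095 ≈ 6.504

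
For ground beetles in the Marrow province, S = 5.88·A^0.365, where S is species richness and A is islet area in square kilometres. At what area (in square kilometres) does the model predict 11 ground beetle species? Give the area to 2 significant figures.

5.6 square kilometres

11 = 5.88 × A^0.365  ⇒  A^0.365 = 11/5.88 = 1.871
ln A = ln(1.871) / 0.365 = 0.6263 / 0.365 = 1.7160
A = e^1.7160 ≈ 5.562 square kilometres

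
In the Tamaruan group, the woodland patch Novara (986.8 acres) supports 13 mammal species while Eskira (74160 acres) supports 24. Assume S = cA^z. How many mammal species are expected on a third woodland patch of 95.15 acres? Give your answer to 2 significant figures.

9.3

z = ln(24/13) / ln(74160/986.8) = 0.6131 / 4.3195 = 0.1419
c = 13 / 986.8^0.1419 = 13 / 2.661 = 4.886
S₃ = 4.886 × 95.15^0.1419 = 4.886 × 1.909 ≈ 9.327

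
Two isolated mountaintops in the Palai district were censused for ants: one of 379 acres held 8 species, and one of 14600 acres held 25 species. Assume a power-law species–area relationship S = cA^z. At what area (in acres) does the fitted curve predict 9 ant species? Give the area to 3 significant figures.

z = ln(25/8) / ln(14600/379) = 1.1394 / 3.6512 = 0.3121
c = 8 / 379^0.3121 = 8 / 6.378 = 1.254
A = (9/1.254)^(1/0.3121) ⇒ ln A = ln(7.176)/0.3121 = 6.3150
A = e^6.3150 ≈ 552.8 acres

553 acres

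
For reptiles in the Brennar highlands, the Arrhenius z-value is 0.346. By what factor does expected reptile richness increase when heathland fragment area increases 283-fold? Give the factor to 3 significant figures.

S₂/S₁ = (A₂/A₁)^z = 283^0.346
ln(S₂/S₁) = 0.346 × ln 283 = 0.346 × 5.6454 = 1.9533
S₂/S₁ = e^1.9533 ≈ 7.052

7.05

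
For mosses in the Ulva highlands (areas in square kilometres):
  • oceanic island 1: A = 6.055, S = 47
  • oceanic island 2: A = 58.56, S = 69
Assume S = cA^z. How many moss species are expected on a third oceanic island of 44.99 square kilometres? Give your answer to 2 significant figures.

z = ln(69/47) / ln(58.56/6.055) = 0.3840 / 2.2692 = 0.1692
c = 47 / 6.055^0.1692 = 47 / 1.356 = 34.65
S₃ = 34.65 × 44.99^0.1692 = 34.65 × 1.904 ≈ 65.99

66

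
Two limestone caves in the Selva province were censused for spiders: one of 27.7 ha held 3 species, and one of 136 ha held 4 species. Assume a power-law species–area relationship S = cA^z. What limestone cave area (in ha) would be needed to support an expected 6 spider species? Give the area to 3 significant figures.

z = ln(4/3) / ln(136/27.7) = 0.2877 / 1.5912 = 0.1808
c = 3 / 27.7^0.1808 = 3 / 1.823 = 1.646
A = (6/1.646)^(1/0.1808) ⇒ ln A = ln(3.646)/0.1808 = 7.1554
A = e^7.1554 ≈ 1281 ha

1280 ha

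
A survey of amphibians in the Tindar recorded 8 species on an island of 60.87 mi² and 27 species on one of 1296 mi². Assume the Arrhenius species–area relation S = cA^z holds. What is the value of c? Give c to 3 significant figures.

1.56

z = ln(S₂/S₁) / ln(A₂/A₁) = ln(27/8) / ln(1296/60.87) = 1.2164 / 3.0583 = 0.3977
c = S₁ / A₁^z = 8 / 60.87^0.3977 = 8 / 5.125 = 1.561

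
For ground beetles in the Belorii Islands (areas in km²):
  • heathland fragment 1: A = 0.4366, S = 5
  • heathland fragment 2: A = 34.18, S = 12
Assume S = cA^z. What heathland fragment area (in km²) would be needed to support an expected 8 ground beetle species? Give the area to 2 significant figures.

4.5 km²

z = ln(12/5) / ln(34.18/0.4366) = 0.8755 / 4.3604 = 0.2008
c = 5 / 0.4366^0.2008 = 5 / 0.8467 = 5.905
A = (8/5.905)^(1/0.2008) ⇒ ln A = ln(1.355)/0.2008 = 1.5122
A = e^1.5122 ≈ 4.537 km²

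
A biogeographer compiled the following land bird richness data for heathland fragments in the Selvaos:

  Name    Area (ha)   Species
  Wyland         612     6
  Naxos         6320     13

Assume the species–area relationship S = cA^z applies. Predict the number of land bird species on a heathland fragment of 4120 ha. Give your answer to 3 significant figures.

11.3

z = ln(13/6) / ln(6320/612) = 0.7732 / 2.3347 = 0.3312
c = 6 / 612^0.3312 = 6 / 8.373 = 0.7166
S₃ = 0.7166 × 4120^0.3312 = 0.7166 × 15.74 ≈ 11.28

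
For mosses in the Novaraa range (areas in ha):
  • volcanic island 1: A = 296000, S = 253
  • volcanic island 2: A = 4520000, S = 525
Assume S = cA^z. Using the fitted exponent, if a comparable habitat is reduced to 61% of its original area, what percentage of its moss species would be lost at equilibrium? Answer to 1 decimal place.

12.4%

z = ln(525/253) / ln(4520000/296000) = 0.7300 / 2.7259 = 0.2678
S_new/S_old = (A_new/A_old)^z = 0.61^0.2678 = exp(0.2678 × -0.4943) = 0.876
Fraction lost = 1 − 0.876 = 0.124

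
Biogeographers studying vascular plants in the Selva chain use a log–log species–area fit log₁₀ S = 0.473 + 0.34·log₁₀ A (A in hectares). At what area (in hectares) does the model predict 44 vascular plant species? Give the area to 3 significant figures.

44 = 2.972 × A^0.34  ⇒  A^0.34 = 44/2.972 = 14.81
ln A = ln(14.81) / 0.34 = 2.6951 / 0.34 = 7.9267
A = e^7.9267 ≈ 2770 hectares

2770 hectares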